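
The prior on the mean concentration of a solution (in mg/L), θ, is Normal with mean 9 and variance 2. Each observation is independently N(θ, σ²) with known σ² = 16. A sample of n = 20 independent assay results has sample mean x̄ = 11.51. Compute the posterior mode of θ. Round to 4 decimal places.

n = 20, x̄ = 11.51.
For a Normal prior and Normal likelihood with known variance, the posterior is Normal; its mode equals its mean, the precision-weighted average.
Prior precision 1/σ₀² = 1/2 = 0.5; data precision n/σ² = 20/16 = 1.25.
θ̂ = (0.5·9 + 1.25·11.51) / (0.5 + 1.25) = 18.8875/1.75 = 1511/140 ≈ 10.7929.

θ̂_MAP = 10.7929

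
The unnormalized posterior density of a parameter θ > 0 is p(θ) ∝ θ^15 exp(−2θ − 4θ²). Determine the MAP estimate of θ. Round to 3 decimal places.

ℓ'(θ) = 15/θ − 2 − 8θ. Setting this to zero and multiplying by θ: 8θ² + 2θ − 15 = 0.
θ = (−2 + √(2² + 4·8·15)) / (2·8) = (−2 + √484) / 16 = (−2 + 22)/16 = 5/4.
ℓ''(θ) = −15/θ² − 8 < 0, confirming a maximum.

θ̂_MAP = 1.250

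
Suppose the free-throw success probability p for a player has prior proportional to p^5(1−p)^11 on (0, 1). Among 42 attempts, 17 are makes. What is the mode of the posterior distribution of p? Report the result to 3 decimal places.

p̂_MAP = 0.379

The prior density ∝ p^5(1−p)^11 is the kernel of Beta(6, 12).
Data: 17 successes in 42 trials. The binomial likelihood contributes p^17(1−p)^25, so the posterior is Beta(6+17, 12+25) = Beta(23, 37).
For Beta(a, b) with a, b > 1 the mode is (a−1)/(a+b−2) = 22/58 ≈ 0.379.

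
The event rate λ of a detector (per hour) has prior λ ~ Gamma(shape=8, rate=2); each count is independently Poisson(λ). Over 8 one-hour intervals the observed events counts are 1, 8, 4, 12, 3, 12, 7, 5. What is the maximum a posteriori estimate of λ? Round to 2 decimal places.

λ̂_MAP = 5.90

Σxᵢ = 1+8+4+12+3+12+7+5 = 52, with n = 8.
Posterior ∝ λ^7e^(−2λ) · λ^52e^(−8λ) = λ^59e^(−10λ), i.e. Gamma(shape=60, rate=10).
The mode of a Gamma(a, b) with a ≥ 1 (shape–rate) is (a−1)/b = 59/10 ≈ 5.90.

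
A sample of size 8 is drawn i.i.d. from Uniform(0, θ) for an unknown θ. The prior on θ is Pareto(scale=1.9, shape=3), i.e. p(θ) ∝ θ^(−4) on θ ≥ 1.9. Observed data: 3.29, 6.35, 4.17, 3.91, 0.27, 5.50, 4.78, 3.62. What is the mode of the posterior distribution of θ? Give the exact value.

The Uniform(0, θ) likelihood is θ^(−n) for θ ≥ max(xᵢ), zero otherwise. Here max(xᵢ) = 6.35.
Posterior ∝ θ^(−4) · θ^(−8) = θ^(−12) on θ ≥ max(1.9, 6.35) = 6.35.
This density is strictly decreasing in θ, so the posterior mode lies at the lower boundary of the support.

θ̂_MAP = 6.35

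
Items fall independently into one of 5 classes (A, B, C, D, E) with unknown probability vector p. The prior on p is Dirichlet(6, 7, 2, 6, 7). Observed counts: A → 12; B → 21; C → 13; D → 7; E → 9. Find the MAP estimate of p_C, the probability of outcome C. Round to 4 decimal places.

MAP estimate of p_C = 0.1647

The posterior is Dirichlet(αᵢ + nᵢ) = Dirichlet(18, 28, 15, 13, 16).
For a Dirichlet(a₁,…,a_K) with all aᵢ > 1, the mode has j-th component (aⱼ − 1)/(Σaᵢ − K).
Here Σaᵢ = 90 and K = 5, so p_C = (15 − 1)/(90 − 5) = 14/85 ≈ 0.1647.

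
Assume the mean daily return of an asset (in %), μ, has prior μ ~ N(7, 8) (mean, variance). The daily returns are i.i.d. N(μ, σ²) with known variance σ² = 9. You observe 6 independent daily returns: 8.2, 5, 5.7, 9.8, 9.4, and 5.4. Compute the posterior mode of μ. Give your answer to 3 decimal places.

μ̂_MAP = 7.211

n = 6; x̄ = (8.2 + 5 + 5.7 + 9.8 + 9.4 + 5.4)/6 = 43.5/6 = 7.25.
For a Normal prior and Normal likelihood with known variance, the posterior is Normal; its mode equals its mean, the precision-weighted average.
Prior precision 1/σ₀² = 1/8 = 0.125; data precision n/σ² = 6/9 = 2/3.
μ̂ = (0.125·7 + (2/3)·7.25) / (0.125 + 2/3) = (137/24)/(19/24) = 137/19 ≈ 7.211.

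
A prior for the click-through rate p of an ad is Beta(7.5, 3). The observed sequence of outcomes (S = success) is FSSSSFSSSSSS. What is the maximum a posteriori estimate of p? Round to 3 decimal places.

p̂_MAP = 0.805

Prior: Beta(7.5, 3).
Data: 10 successes in 12 trials (from the sequence). The binomial likelihood contributes p^10(1−p)^2, so the posterior is Beta(7.5+10, 3+2) = Beta(17.5, 5).
For Beta(a, b) with a, b > 1 the mode is (a−1)/(a+b−2) = 16.5/20.5 ≈ 0.805.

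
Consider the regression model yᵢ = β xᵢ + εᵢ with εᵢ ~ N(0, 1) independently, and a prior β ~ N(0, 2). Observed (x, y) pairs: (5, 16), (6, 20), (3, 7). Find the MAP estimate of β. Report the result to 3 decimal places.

log p(β | y) = −Σ(yᵢ − βxᵢ)²/(2·1) − β²/(2·2) + const.
Setting the derivative to zero: Σxᵢ(yᵢ − βxᵢ)/1 − β/2 = 0, so β = Σxᵢyᵢ / (Σxᵢ² + σ²/τ²).
Σxᵢyᵢ = 5·16 + 6·20 + 3·7 = 221; Σxᵢ² = 70; σ²/τ² = 0.5.
β̂_MAP = 221 / (70 + 0.5) = 221/70.5 ≈ 3.135.

β̂_MAP = 3.135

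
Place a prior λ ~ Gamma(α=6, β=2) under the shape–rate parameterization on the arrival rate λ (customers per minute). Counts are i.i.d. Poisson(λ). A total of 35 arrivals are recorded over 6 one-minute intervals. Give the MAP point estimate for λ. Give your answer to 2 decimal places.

λ̂_MAP = 5.00

Σxᵢ = 35, n = 6.
Posterior ∝ λ^5e^(−2λ) · λ^35e^(−6λ) = λ^40e^(−8λ), i.e. Gamma(shape=41, rate=8).
The mode of a Gamma(a, b) with a ≥ 1 (shape–rate) is (a−1)/b = 40/8 ≈ 5.00.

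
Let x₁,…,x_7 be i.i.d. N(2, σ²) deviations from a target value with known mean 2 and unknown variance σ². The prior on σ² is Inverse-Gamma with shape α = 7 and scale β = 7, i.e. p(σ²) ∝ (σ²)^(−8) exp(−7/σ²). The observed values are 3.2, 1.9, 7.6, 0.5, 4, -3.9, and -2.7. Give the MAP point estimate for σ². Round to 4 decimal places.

Sum of squared deviations about the known mean: SS = (3.2−2)² + (1.9−2)² + (7.6−2)² + (0.5−2)² + (4−2)² + (-3.9−2)² + (-2.7−2)² = 95.96.
The Normal likelihood contributes (σ²)^(−n/2) exp(−SS/(2σ²)), so the posterior is Inverse-Gamma(α + n/2, β + SS/2) = Inverse-Gamma(10.5, 54.98).
The mode of Inverse-Gamma(a, b) is b/(a+1) = 54.98/11.5 ≈ 4.7809.

σ̂²_MAP = 4.7809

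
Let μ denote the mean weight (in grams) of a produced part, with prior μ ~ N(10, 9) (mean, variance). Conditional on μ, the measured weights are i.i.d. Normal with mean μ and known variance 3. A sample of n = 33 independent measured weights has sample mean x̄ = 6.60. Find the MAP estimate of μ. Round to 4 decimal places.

n = 33, x̄ = 6.60.
For a Normal prior and Normal likelihood with known variance, the posterior is Normal; its mode equals its mean, the precision-weighted average.
Prior precision 1/σ₀² = 1/9; data precision n/σ² = 33/3 = 11.
μ̂ = ((1/9)·10 + 11·6.6) / (1/9 + 11) = (3317/45)/(100/9) = 6.6340.

μ̂_MAP = 6.6340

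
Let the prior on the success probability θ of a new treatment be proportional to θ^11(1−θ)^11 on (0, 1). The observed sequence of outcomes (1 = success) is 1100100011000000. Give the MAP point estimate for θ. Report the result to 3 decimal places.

The prior density ∝ θ^11(1−θ)^11 is the kernel of Beta(12, 12).
Data: 5 successes in 16 trials (from the sequence). The binomial likelihood contributes θ^5(1−θ)^11, so the posterior is Beta(12+5, 12+11) = Beta(17, 23).
For Beta(a, b) with a, b > 1 the mode is (a−1)/(a+b−2) = 16/38 ≈ 0.421.

θ̂_MAP = 0.421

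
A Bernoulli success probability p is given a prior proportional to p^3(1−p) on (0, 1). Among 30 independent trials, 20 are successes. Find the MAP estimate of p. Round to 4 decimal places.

p̂_MAP = 0.6765

The prior density ∝ p^3(1−p)^1 is the kernel of Beta(4, 2).
Data: 20 successes in 30 trials. The binomial likelihood contributes p^20(1−p)^10, so the posterior is Beta(4+20, 2+10) = Beta(24, 12).
For Beta(a, b) with a, b > 1 the mode is (a−1)/(a+b−2) = 23/34 ≈ 0.6765.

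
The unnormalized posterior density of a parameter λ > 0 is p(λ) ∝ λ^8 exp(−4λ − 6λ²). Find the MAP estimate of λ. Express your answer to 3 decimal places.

ℓ'(λ) = 8/λ − 4 − 12λ. Setting this to zero and multiplying by λ: 12λ² + 4λ − 8 = 0.
λ = (−4 + √(4² + 4·12·8)) / (2·12) = (−4 + √400) / 24 = (−4 + 20)/24 = 2/3.
ℓ''(λ) = −8/λ² − 12 < 0, confirming a maximum.

λ̂_MAP = 0.667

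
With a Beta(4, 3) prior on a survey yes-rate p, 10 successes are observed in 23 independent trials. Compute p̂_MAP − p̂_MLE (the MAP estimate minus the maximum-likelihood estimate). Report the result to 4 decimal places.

Posterior is Beta(14, 16); MAP = (14−1)/(30−2) = 13/28 ≈ 0.46429.
MLE ignores the prior: p̂_MLE = k/n = 10/23 ≈ 0.43478.
Difference = 13/28 − 10/23 = 19/644 ≈ 0.0295.

MAP − MLE = 0.0295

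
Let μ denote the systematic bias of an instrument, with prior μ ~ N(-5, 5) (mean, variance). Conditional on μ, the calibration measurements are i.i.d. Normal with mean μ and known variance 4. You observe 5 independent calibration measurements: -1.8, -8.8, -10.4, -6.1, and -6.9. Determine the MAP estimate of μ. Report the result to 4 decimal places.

n = 5; x̄ = ((-1.8) + (-8.8) + (-10.4) + (-6.1) + (-6.9))/5 = -34/5 = -6.8.
For a Normal prior and Normal likelihood with known variance, the posterior is Normal; its mode equals its mean, the precision-weighted average.
Prior precision 1/σ₀² = 1/5 = 0.2; data precision n/σ² = 5/4 = 1.25.
μ̂ = (0.2·(-5) + 1.25·(-6.8)) / (0.2 + 1.25) = (-9.5)/1.45 = -190/29 ≈ -6.5517.

μ̂_MAP = -6.5517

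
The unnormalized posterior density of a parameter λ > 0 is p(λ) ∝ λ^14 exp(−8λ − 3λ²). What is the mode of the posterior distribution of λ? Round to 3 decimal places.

ℓ'(λ) = 14/λ − 8 − 6λ. Setting this to zero and multiplying by λ: 6λ² + 8λ − 14 = 0.
λ = (−8 + √(8² + 4·6·14)) / (2·6) = (−8 + √400) / 12 = (−8 + 20)/12 = 1.
ℓ''(λ) = −14/λ² − 6 < 0, confirming a maximum.

λ̂_MAP = 1.000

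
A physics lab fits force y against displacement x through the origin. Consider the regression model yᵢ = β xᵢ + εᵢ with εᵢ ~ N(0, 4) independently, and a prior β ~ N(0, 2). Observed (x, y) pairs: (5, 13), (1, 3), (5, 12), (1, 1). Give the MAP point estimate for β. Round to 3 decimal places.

β̂_MAP = 2.389

log p(β | y) = −Σ(yᵢ − βxᵢ)²/(2·4) − β²/(2·2) + const.
Setting the derivative to zero: Σxᵢ(yᵢ − βxᵢ)/4 − β/2 = 0, so β = Σxᵢyᵢ / (Σxᵢ² + σ²/τ²).
Σxᵢyᵢ = 5·13 + 1·3 + 5·12 + 1·1 = 129; Σxᵢ² = 52; σ²/τ² = 2.
β̂_MAP = 129 / (52 + 2) = 129/54 ≈ 2.389.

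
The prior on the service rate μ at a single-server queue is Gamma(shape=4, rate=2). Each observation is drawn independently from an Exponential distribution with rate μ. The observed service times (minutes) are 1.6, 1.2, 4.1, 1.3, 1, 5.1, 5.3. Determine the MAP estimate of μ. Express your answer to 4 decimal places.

μ̂_MAP = 0.4630

The Exponential(rate=μ) likelihood is ∝ μ^n e^(−μΣtᵢ). Here n = 7 and Σtᵢ = 1.6 + 1.2 + 4.1 + 1.3 + 1 + 5.1 + 5.3 = 19.6.
Posterior ∝ μ^3e^(−2μ) · μ^7e^(−19.6μ) = μ^10e^(−21.6μ), i.e. Gamma(11, 21.6).
Mode = (a−1)/b = 10/21.6 ≈ 0.4630.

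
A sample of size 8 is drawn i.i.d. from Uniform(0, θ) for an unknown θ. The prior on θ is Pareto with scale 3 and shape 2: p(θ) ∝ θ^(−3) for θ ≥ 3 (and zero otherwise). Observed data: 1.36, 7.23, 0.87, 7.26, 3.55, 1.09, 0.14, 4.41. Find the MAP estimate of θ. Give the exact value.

The Uniform(0, θ) likelihood is θ^(−n) for θ ≥ max(xᵢ), zero otherwise. Here max(xᵢ) = 7.26.
Posterior ∝ θ^(−3) · θ^(−8) = θ^(−11) on θ ≥ max(3, 7.26) = 7.26.
This density is strictly decreasing in θ, so the posterior mode lies at the lower boundary of the support.

θ̂_MAP = 7.26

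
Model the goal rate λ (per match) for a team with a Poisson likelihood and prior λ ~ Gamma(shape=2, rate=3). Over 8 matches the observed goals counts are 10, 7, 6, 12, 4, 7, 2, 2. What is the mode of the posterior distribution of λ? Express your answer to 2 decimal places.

Σxᵢ = 10+7+6+12+4+7+2+2 = 50, with n = 8.
Posterior ∝ λe^(−3λ) · λ^50e^(−8λ) = λ^51e^(−11λ), i.e. Gamma(shape=52, rate=11).
The mode of a Gamma(a, b) with a ≥ 1 (shape–rate) is (a−1)/b = 51/11 ≈ 4.64.

λ̂_MAP = 4.64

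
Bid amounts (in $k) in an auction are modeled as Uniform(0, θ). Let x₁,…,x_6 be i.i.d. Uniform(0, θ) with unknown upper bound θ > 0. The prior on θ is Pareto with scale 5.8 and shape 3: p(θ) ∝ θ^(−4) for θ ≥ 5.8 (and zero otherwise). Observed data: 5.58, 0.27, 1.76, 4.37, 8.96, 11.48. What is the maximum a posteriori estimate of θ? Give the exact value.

θ̂_MAP = 11.48

The Uniform(0, θ) likelihood is θ^(−n) for θ ≥ max(xᵢ), zero otherwise. Here max(xᵢ) = 11.48.
Posterior ∝ θ^(−4) · θ^(−6) = θ^(−10) on θ ≥ max(5.8, 11.48) = 11.48.
This density is strictly decreasing in θ, so the posterior mode lies at the lower boundary of the support.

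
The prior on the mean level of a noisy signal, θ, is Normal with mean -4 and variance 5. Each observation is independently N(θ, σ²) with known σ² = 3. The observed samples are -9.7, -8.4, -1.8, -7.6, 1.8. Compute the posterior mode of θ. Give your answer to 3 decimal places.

n = 5; x̄ = ((-9.7) + (-8.4) + (-1.8) + (-7.6) + 1.8)/5 = -25.7/5 = -5.14.
For a Normal prior and Normal likelihood with known variance, the posterior is Normal; its mode equals its mean, the precision-weighted average.
Prior precision 1/σ₀² = 1/5 = 0.2; data precision n/σ² = 5/3.
θ̂ = (0.2·(-4) + (5/3)·(-5.14)) / (0.2 + 5/3) = (-281/30)/(28/15) = -281/56 ≈ -5.018.

θ̂_MAP = -5.018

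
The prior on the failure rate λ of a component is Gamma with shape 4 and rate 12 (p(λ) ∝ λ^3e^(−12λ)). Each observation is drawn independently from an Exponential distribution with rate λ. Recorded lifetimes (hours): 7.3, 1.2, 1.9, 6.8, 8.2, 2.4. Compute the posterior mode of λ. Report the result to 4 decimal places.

The Exponential(rate=λ) likelihood is ∝ λ^n e^(−λΣtᵢ). Here n = 6 and Σtᵢ = 7.3 + 1.2 + 1.9 + 6.8 + 8.2 + 2.4 = 27.8.
Posterior ∝ λ^3e^(−12λ) · λ^6e^(−27.8λ) = λ^9e^(−39.8λ), i.e. Gamma(10, 39.8).
Mode = (a−1)/b = 9/39.8 ≈ 0.2261.

λ̂_MAP = 0.2261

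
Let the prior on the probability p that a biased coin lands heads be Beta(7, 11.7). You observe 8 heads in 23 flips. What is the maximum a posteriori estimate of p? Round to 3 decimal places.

p̂_MAP = 0.353

Prior: Beta(7, 11.7).
Data: 8 successes in 23 trials. The binomial likelihood contributes p^8(1−p)^15, so the posterior is Beta(7+8, 11.7+15) = Beta(15, 26.7).
For Beta(a, b) with a, b > 1 the mode is (a−1)/(a+b−2) = 14/39.7 ≈ 0.353.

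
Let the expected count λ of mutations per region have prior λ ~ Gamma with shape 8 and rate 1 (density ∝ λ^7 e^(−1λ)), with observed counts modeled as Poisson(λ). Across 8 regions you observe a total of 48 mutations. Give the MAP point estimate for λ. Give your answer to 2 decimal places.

λ̂_MAP = 6.11

Σxᵢ = 48, n = 8.
Posterior ∝ λ^7e^(−1λ) · λ^48e^(−8λ) = λ^55e^(−9λ), i.e. Gamma(shape=56, rate=9).
The mode of a Gamma(a, b) with a ≥ 1 (shape–rate) is (a−1)/b = 55/9 ≈ 6.11.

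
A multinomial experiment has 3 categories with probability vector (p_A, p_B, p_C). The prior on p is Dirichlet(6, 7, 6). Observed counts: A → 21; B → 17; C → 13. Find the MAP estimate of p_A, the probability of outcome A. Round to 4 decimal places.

The posterior is Dirichlet(αᵢ + nᵢ) = Dirichlet(27, 24, 19).
For a Dirichlet(a₁,…,a_K) with all aᵢ > 1, the mode has j-th component (aⱼ − 1)/(Σaᵢ − K).
Here Σaᵢ = 70 and K = 3, so p_A = (27 − 1)/(70 − 3) = 26/67 ≈ 0.3881.

MAP estimate of p_A = 0.3881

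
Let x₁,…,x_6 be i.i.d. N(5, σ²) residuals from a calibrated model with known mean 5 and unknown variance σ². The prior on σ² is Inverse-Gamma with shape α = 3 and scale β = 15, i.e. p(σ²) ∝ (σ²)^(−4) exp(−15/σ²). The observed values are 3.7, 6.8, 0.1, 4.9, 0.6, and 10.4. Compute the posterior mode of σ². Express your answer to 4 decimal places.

σ̂²_MAP = 7.6764

Sum of squared deviations about the known mean: SS = (3.7−5)² + (6.8−5)² + (0.1−5)² + (4.9−5)² + (0.6−5)² + (10.4−5)² = 77.47.
The Normal likelihood contributes (σ²)^(−n/2) exp(−SS/(2σ²)), so the posterior is Inverse-Gamma(α + n/2, β + SS/2) = Inverse-Gamma(6, 53.735).
The mode of Inverse-Gamma(a, b) is b/(a+1) = 53.735/7 ≈ 7.6764.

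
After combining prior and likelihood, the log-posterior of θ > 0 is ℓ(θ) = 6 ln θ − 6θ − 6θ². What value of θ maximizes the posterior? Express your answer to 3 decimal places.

ℓ'(θ) = 6/θ − 6 − 12θ. Setting this to zero and multiplying by θ: 12θ² + 6θ − 6 = 0.
θ = (−6 + √(6² + 4·12·6)) / (2·12) = (−6 + √324) / 24 = (−6 + 18)/24 = 1/2.
ℓ''(θ) = −6/θ² − 12 < 0, confirming a maximum.

θ̂_MAP = 0.500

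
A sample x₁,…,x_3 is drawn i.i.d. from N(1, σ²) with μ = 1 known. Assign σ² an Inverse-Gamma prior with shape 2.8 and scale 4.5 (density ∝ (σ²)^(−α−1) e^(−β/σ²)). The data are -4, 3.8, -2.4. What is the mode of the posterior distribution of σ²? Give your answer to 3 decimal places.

σ̂²_MAP = 5.038

Sum of squared deviations about the known mean: SS = (-4−1)² + (3.8−1)² + (-2.4−1)² = 44.4.
The Normal likelihood contributes (σ²)^(−n/2) exp(−SS/(2σ²)), so the posterior is Inverse-Gamma(α + n/2, β + SS/2) = Inverse-Gamma(4.3, 26.7).
The mode of Inverse-Gamma(a, b) is b/(a+1) = 26.7/5.3 ≈ 5.038.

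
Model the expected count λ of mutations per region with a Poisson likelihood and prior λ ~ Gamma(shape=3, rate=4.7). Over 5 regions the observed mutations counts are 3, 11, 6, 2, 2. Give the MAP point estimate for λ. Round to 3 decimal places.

Σxᵢ = 3+11+6+2+2 = 24, with n = 5.
Posterior ∝ λ^2e^(−4.7λ) · λ^24e^(−5λ) = λ^26e^(−9.7λ), i.e. Gamma(shape=27, rate=9.7).
The mode of a Gamma(a, b) with a ≥ 1 (shape–rate) is (a−1)/b = 26/9.7 ≈ 2.680.

λ̂_MAP = 2.680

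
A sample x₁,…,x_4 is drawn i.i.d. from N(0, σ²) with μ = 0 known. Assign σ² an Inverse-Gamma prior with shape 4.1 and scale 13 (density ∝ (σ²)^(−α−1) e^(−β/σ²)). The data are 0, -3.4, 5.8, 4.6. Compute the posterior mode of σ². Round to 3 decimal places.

σ̂²_MAP = 6.504

Sum of squared deviations about the known mean: SS = (0−0)² + (-3.4−0)² + (5.8−0)² + (4.6−0)² = 66.36.
The Normal likelihood contributes (σ²)^(−n/2) exp(−SS/(2σ²)), so the posterior is Inverse-Gamma(α + n/2, β + SS/2) = Inverse-Gamma(6.1, 46.18).
The mode of Inverse-Gamma(a, b) is b/(a+1) = 46.18/7.1 ≈ 6.504.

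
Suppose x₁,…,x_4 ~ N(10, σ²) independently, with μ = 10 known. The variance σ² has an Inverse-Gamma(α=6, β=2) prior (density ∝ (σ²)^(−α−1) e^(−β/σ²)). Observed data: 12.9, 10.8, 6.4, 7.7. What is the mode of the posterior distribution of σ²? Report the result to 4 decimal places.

Sum of squared deviations about the known mean: SS = (12.9−10)² + (10.8−10)² + (6.4−10)² + (7.7−10)² = 27.3.
The Normal likelihood contributes (σ²)^(−n/2) exp(−SS/(2σ²)), so the posterior is Inverse-Gamma(α + n/2, β + SS/2) = Inverse-Gamma(8, 15.65).
The mode of Inverse-Gamma(a, b) is b/(a+1) = 15.65/9 ≈ 1.7389.

σ̂²_MAP = 1.7389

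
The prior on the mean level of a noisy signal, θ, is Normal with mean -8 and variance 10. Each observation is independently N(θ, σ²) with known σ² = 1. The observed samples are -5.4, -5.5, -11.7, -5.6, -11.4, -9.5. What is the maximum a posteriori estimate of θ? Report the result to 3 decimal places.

θ̂_MAP = -8.180

n = 6; x̄ = ((-5.4) + (-5.5) + (-11.7) + (-5.6) + (-11.4) + (-9.5))/6 = -49.1/6 = -491/60 ≈ -8.1833.
For a Normal prior and Normal likelihood with known variance, the posterior is Normal; its mode equals its mean, the precision-weighted average.
Prior precision 1/σ₀² = 1/10 = 0.1; data precision n/σ² = 6/1 = 6.
θ̂ = (0.1·(-8) + 6·(-491/60)) / (0.1 + 6) = (-49.9)/6.1 = -499/61 ≈ -8.180.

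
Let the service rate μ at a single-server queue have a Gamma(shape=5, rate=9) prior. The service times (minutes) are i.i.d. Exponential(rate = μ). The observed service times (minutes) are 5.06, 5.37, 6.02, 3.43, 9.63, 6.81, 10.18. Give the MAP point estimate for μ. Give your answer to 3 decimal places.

The Exponential(rate=μ) likelihood is ∝ μ^n e^(−μΣtᵢ). Here n = 7 and Σtᵢ = 5.06 + 5.37 + 6.02 + 3.43 + 9.63 + 6.81 + 10.18 = 46.50.
Posterior ∝ μ^4e^(−9μ) · μ^7e^(−46.50μ) = μ^11e^(−55.50μ), i.e. Gamma(12, 55.50).
Mode = (a−1)/b = 11/55.50 ≈ 0.198.

μ̂_MAP = 0.198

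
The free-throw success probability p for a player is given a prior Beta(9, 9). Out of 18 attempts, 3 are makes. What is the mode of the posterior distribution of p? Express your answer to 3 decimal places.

p̂_MAP = 0.324

Prior: Beta(9, 9).
Data: 3 successes in 18 trials. The binomial likelihood contributes p^3(1−p)^15, so the posterior is Beta(9+3, 9+15) = Beta(12, 24).
For Beta(a, b) with a, b > 1 the mode is (a−1)/(a+b−2) = 11/34 ≈ 0.324.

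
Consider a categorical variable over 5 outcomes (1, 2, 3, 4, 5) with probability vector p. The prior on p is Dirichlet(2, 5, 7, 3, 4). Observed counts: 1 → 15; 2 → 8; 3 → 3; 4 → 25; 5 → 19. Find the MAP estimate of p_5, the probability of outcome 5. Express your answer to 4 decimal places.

MAP estimate: 0.2558

The posterior is Dirichlet(αᵢ + nᵢ) = Dirichlet(17, 13, 10, 28, 23).
For a Dirichlet(a₁,…,a_K) with all aᵢ > 1, the mode has j-th component (aⱼ − 1)/(Σaᵢ − K).
Here Σaᵢ = 91 and K = 5, so p_5 = (23 − 1)/(91 − 5) = 22/86 ≈ 0.2558.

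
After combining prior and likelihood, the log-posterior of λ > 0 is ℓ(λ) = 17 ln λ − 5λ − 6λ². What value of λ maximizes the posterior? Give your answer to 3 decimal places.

λ̂_MAP = 1.000

ℓ'(λ) = 17/λ − 5 − 12λ. Setting this to zero and multiplying by λ: 12λ² + 5λ − 17 = 0.
λ = (−5 + √(5² + 4·12·17)) / (2·12) = (−5 + √841) / 24 = (−5 + 29)/24 = 1.
ℓ''(λ) = −17/λ² − 12 < 0, confirming a maximum.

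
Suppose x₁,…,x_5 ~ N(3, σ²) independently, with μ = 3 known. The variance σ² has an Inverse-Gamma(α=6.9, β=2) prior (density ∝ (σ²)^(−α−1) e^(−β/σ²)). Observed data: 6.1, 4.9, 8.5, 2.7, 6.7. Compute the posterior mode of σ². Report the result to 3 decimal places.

σ̂²_MAP = 2.945

Sum of squared deviations about the known mean: SS = (6.1−3)² + (4.9−3)² + (8.5−3)² + (2.7−3)² + (6.7−3)² = 57.25.
The Normal likelihood contributes (σ²)^(−n/2) exp(−SS/(2σ²)), so the posterior is Inverse-Gamma(α + n/2, β + SS/2) = Inverse-Gamma(9.4, 30.625).
The mode of Inverse-Gamma(a, b) is b/(a+1) = 30.625/10.4 ≈ 2.945.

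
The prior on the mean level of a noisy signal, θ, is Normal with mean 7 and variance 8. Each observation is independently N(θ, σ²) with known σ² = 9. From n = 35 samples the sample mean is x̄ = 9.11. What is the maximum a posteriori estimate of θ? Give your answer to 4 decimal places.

n = 35, x̄ = 9.11.
For a Normal prior and Normal likelihood with known variance, the posterior is Normal; its mode equals its mean, the precision-weighted average.
Prior precision 1/σ₀² = 1/8 = 0.125; data precision n/σ² = 35/9.
θ̂ = (0.125·7 + (35/9)·9.11) / (0.125 + 35/9) = (13069/360)/(289/72) = 13069/1445 ≈ 9.0443.

θ̂_MAP = 9.0443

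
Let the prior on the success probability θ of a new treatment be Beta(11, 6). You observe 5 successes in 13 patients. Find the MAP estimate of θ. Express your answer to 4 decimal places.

θ̂_MAP = 0.5357

Prior: Beta(11, 6).
Data: 5 successes in 13 trials. The binomial likelihood contributes θ^5(1−θ)^8, so the posterior is Beta(11+5, 6+8) = Beta(16, 14).
For Beta(a, b) with a, b > 1 the mode is (a−1)/(a+b−2) = 15/28 ≈ 0.5357.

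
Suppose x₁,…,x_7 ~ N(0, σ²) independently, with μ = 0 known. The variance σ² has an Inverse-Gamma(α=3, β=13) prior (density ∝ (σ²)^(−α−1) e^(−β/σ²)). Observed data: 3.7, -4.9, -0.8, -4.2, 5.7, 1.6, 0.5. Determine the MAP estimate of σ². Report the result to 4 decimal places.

σ̂²_MAP = 7.8187

Sum of squared deviations about the known mean: SS = (3.7−0)² + (-4.9−0)² + (-0.8−0)² + (-4.2−0)² + (5.7−0)² + (1.6−0)² + (0.5−0)² = 91.28.
The Normal likelihood contributes (σ²)^(−n/2) exp(−SS/(2σ²)), so the posterior is Inverse-Gamma(α + n/2, β + SS/2) = Inverse-Gamma(6.5, 58.64).
The mode of Inverse-Gamma(a, b) is b/(a+1) = 58.64/7.5 ≈ 7.8187.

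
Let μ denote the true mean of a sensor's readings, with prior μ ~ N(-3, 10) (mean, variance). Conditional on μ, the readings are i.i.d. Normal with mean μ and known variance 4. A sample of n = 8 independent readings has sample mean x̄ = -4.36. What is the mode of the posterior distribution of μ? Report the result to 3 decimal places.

n = 8, x̄ = -4.36.
For a Normal prior and Normal likelihood with known variance, the posterior is Normal; its mode equals its mean, the precision-weighted average.
Prior precision 1/σ₀² = 1/10 = 0.1; data precision n/σ² = 8/4 = 2.
μ̂ = (0.1·(-3) + 2·(-4.36)) / (0.1 + 2) = (-9.02)/2.1 = -451/105 ≈ -4.295.

μ̂_MAP = -4.295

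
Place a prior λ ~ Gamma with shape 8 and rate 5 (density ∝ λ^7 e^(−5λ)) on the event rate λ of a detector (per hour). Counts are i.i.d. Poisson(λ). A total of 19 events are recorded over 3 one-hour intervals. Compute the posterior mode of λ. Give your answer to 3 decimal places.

λ̂_MAP = 3.250

Σxᵢ = 19, n = 3.
Posterior ∝ λ^7e^(−5λ) · λ^19e^(−3λ) = λ^26e^(−8λ), i.e. Gamma(shape=27, rate=8).
The mode of a Gamma(a, b) with a ≥ 1 (shape–rate) is (a−1)/b = 26/8 ≈ 3.250.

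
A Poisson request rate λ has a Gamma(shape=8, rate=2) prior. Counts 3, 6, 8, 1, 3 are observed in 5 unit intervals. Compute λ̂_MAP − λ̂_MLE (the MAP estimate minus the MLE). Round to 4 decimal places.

MAP − MLE = -0.2000

Σxᵢ = 21. Posterior is Gamma(29, 7); MAP = (29−1)/7 = 28/7 ≈ 4.00000.
MLE = x̄ = 21/5 ≈ 4.20000.
Difference = 28/7 − 21/5 = -1/5 ≈ -0.2000.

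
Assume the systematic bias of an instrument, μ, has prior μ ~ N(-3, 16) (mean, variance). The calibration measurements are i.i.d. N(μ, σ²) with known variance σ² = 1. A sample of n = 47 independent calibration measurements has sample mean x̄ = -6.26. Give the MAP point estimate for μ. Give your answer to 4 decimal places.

μ̂_MAP = -6.2557

n = 47, x̄ = -6.26.
For a Normal prior and Normal likelihood with known variance, the posterior is Normal; its mode equals its mean, the precision-weighted average.
Prior precision 1/σ₀² = 1/16 = 0.0625; data precision n/σ² = 47/1 = 47.
μ̂ = (0.0625·(-3) + 47·(-6.26)) / (0.0625 + 47) = (-294.4075)/47.0625 = -117763/18825 ≈ -6.2557.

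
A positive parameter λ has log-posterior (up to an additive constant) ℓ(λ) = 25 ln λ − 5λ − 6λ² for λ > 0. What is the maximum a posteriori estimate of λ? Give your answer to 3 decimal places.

ℓ'(λ) = 25/λ − 5 − 12λ. Setting this to zero and multiplying by λ: 12λ² + 5λ − 25 = 0.
λ = (−5 + √(5² + 4·12·25)) / (2·12) = (−5 + √1225) / 24 = (−5 + 35)/24 = 5/4.
ℓ''(λ) = −25/λ² − 12 < 0, confirming a maximum.

λ̂_MAP = 1.250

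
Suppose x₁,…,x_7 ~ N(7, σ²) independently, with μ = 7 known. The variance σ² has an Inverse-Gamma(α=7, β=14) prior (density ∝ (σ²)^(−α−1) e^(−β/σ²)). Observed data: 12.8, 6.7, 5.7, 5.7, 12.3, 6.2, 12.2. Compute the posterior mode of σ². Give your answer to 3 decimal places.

σ̂²_MAP = 5.256

Sum of squared deviations about the known mean: SS = (12.8−7)² + (6.7−7)² + (5.7−7)² + (5.7−7)² + (12.3−7)² + (6.2−7)² + (12.2−7)² = 92.88.
The Normal likelihood contributes (σ²)^(−n/2) exp(−SS/(2σ²)), so the posterior is Inverse-Gamma(α + n/2, β + SS/2) = Inverse-Gamma(10.5, 60.44).
The mode of Inverse-Gamma(a, b) is b/(a+1) = 60.44/11.5 ≈ 5.256.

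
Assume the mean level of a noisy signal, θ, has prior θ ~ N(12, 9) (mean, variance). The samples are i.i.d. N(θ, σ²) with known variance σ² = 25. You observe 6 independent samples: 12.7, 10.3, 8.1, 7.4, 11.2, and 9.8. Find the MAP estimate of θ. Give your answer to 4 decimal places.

n = 6; x̄ = (12.7 + 10.3 + 8.1 + 7.4 + 11.2 + 9.8)/6 = 59.5/6 = 119/12 ≈ 9.9167.
For a Normal prior and Normal likelihood with known variance, the posterior is Normal; its mode equals its mean, the precision-weighted average.
Prior precision 1/σ₀² = 1/9; data precision n/σ² = 6/25 = 0.24.
θ̂ = ((1/9)·12 + 0.24·(119/12)) / (1/9 + 0.24) = (557/150)/(79/225) = 1671/158 ≈ 10.5759.

θ̂_MAP = 10.5759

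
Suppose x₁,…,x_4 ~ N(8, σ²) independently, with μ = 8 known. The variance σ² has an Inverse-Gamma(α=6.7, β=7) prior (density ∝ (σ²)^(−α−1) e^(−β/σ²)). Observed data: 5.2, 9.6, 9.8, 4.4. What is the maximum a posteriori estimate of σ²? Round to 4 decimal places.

Sum of squared deviations about the known mean: SS = (5.2−8)² + (9.6−8)² + (9.8−8)² + (4.4−8)² = 26.6.
The Normal likelihood contributes (σ²)^(−n/2) exp(−SS/(2σ²)), so the posterior is Inverse-Gamma(α + n/2, β + SS/2) = Inverse-Gamma(8.7, 20.3).
The mode of Inverse-Gamma(a, b) is b/(a+1) = 20.3/9.7 ≈ 2.0928.

σ̂²_MAP = 2.0928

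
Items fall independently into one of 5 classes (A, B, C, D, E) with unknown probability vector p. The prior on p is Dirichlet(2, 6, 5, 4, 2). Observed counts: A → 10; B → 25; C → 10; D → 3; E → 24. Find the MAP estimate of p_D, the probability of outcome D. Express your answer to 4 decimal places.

The posterior is Dirichlet(αᵢ + nᵢ) = Dirichlet(12, 31, 15, 7, 26).
For a Dirichlet(a₁,…,a_K) with all aᵢ > 1, the mode has j-th component (aⱼ − 1)/(Σaᵢ − K).
Here Σaᵢ = 91 and K = 5, so p_D = (7 − 1)/(91 − 5) = 6/86 ≈ 0.0698.

MAP estimate of p_D = 0.0698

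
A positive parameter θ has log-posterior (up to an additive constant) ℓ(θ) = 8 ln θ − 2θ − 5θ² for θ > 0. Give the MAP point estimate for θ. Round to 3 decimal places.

θ̂_MAP = 0.800

ℓ'(θ) = 8/θ − 2 − 10θ. Setting this to zero and multiplying by θ: 10θ² + 2θ − 8 = 0.
θ = (−2 + √(2² + 4·10·8)) / (2·10) = (−2 + √324) / 20 = (−2 + 18)/20 = 4/5.
ℓ''(θ) = −8/θ² − 10 < 0, confirming a maximum.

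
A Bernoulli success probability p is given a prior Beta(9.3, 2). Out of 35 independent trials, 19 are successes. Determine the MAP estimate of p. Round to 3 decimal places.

p̂_MAP = 0.616

Prior: Beta(9.3, 2).
Data: 19 successes in 35 trials. The binomial likelihood contributes p^19(1−p)^16, so the posterior is Beta(9.3+19, 2+16) = Beta(28.3, 18).
For Beta(a, b) with a, b > 1 the mode is (a−1)/(a+b−2) = 27.3/44.3 ≈ 0.616.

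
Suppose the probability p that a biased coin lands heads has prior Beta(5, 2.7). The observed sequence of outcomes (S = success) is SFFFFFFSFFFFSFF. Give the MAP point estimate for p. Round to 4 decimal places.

p̂_MAP = 0.3382

Prior: Beta(5, 2.7).
Data: 3 successes in 15 trials (from the sequence). The binomial likelihood contributes p^3(1−p)^12, so the posterior is Beta(5+3, 2.7+12) = Beta(8, 14.7).
For Beta(a, b) with a, b > 1 the mode is (a−1)/(a+b−2) = 7/20.7 ≈ 0.3382.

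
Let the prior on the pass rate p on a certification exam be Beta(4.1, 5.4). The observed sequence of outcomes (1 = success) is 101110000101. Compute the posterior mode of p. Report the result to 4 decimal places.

p̂_MAP = 0.4667

Prior: Beta(4.1, 5.4).
Data: 6 successes in 12 trials (from the sequence). The binomial likelihood contributes p^6(1−p)^6, so the posterior is Beta(4.1+6, 5.4+6) = Beta(10.1, 11.4).
For Beta(a, b) with a, b > 1 the mode is (a−1)/(a+b−2) = 9.1/19.5 ≈ 0.4667.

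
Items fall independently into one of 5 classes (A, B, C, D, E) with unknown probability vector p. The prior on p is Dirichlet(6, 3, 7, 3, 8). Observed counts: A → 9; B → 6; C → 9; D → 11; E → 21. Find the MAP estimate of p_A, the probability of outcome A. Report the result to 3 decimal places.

MAP estimate of p_A = 0.179

The posterior is Dirichlet(αᵢ + nᵢ) = Dirichlet(15, 9, 16, 14, 29).
For a Dirichlet(a₁,…,a_K) with all aᵢ > 1, the mode has j-th component (aⱼ − 1)/(Σaᵢ − K).
Here Σaᵢ = 83 and K = 5, so p_A = (15 − 1)/(83 − 5) = 14/78 ≈ 0.179.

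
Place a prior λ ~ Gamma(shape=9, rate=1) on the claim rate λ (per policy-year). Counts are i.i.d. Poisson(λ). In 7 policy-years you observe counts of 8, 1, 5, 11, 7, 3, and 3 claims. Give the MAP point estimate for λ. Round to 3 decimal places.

λ̂_MAP = 5.750

Σxᵢ = 8+1+5+11+7+3+3 = 38, with n = 7.
Posterior ∝ λ^8e^(−1λ) · λ^38e^(−7λ) = λ^46e^(−8λ), i.e. Gamma(shape=47, rate=8).
The mode of a Gamma(a, b) with a ≥ 1 (shape–rate) is (a−1)/b = 46/8 ≈ 5.750.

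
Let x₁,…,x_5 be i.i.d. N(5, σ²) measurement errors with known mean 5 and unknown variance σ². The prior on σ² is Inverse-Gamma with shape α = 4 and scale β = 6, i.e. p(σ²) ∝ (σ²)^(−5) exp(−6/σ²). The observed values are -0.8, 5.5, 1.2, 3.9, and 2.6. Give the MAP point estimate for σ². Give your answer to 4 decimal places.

Sum of squared deviations about the known mean: SS = (-0.8−5)² + (5.5−5)² + (1.2−5)² + (3.9−5)² + (2.6−5)² = 55.3.
The Normal likelihood contributes (σ²)^(−n/2) exp(−SS/(2σ²)), so the posterior is Inverse-Gamma(α + n/2, β + SS/2) = Inverse-Gamma(6.5, 33.65).
The mode of Inverse-Gamma(a, b) is b/(a+1) = 33.65/7.5 ≈ 4.4867.

σ̂²_MAP = 4.4867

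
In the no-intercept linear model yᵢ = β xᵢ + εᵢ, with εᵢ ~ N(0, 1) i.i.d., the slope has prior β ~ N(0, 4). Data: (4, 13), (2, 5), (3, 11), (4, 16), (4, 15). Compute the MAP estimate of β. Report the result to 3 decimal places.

β̂_MAP = 3.576

log p(β | y) = −Σ(yᵢ − βxᵢ)²/(2·1) − β²/(2·4) + const.
Setting the derivative to zero: Σxᵢ(yᵢ − βxᵢ)/1 − β/4 = 0, so β = Σxᵢyᵢ / (Σxᵢ² + σ²/τ²).
Σxᵢyᵢ = 4·13 + 2·5 + 3·11 + 4·16 + 4·15 = 219; Σxᵢ² = 61; σ²/τ² = 0.25.
β̂_MAP = 219 / (61 + 0.25) = 219/61.25 ≈ 3.576.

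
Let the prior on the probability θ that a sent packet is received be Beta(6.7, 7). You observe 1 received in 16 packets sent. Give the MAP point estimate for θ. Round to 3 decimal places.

θ̂_MAP = 0.242

Prior: Beta(6.7, 7).
Data: 1 success in 16 trials. The binomial likelihood contributes θ(1−θ)^15, so the posterior is Beta(6.7+1, 7+15) = Beta(7.7, 22).
For Beta(a, b) with a, b > 1 the mode is (a−1)/(a+b−2) = 6.7/27.7 ≈ 0.242.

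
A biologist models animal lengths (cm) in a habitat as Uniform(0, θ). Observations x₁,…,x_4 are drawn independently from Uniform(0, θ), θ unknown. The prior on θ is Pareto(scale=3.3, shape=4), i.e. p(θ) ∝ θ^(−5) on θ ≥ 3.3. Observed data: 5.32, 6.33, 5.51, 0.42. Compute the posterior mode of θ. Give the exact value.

θ̂_MAP = 6.33

The Uniform(0, θ) likelihood is θ^(−n) for θ ≥ max(xᵢ), zero otherwise. Here max(xᵢ) = 6.33.
Posterior ∝ θ^(−5) · θ^(−4) = θ^(−9) on θ ≥ max(3.3, 6.33) = 6.33.
This density is strictly decreasing in θ, so the posterior mode lies at the lower boundary of the support.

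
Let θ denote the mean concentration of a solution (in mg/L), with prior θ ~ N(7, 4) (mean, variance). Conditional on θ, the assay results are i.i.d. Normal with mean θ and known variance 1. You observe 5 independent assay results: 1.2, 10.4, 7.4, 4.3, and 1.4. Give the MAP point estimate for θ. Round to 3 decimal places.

n = 5; x̄ = (1.2 + 10.4 + 7.4 + 4.3 + 1.4)/5 = 24.7/5 = 4.94.
For a Normal prior and Normal likelihood with known variance, the posterior is Normal; its mode equals its mean, the precision-weighted average.
Prior precision 1/σ₀² = 1/4 = 0.25; data precision n/σ² = 5/1 = 5.
θ̂ = (0.25·7 + 5·4.94) / (0.25 + 5) = 26.45/5.25 = 529/105 ≈ 5.038.

θ̂_MAP = 5.038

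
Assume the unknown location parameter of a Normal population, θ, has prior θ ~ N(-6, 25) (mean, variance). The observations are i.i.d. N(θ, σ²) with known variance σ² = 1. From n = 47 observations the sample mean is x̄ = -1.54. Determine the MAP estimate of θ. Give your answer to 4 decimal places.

n = 47, x̄ = -1.54.
For a Normal prior and Normal likelihood with known variance, the posterior is Normal; its mode equals its mean, the precision-weighted average.
Prior precision 1/σ₀² = 1/25 = 0.04; data precision n/σ² = 47/1 = 47.
θ̂ = (0.04·(-6) + 47·(-1.54)) / (0.04 + 47) = (-72.62)/47.04 = -3631/2352 ≈ -1.5438.

θ̂_MAP = -1.5438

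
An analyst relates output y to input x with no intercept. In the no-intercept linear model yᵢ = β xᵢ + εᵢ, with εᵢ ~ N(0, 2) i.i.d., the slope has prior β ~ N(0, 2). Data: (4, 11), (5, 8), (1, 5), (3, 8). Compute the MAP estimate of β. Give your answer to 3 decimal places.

β̂_MAP = 2.173

log p(β | y) = −Σ(yᵢ − βxᵢ)²/(2·2) − β²/(2·2) + const.
Setting the derivative to zero: Σxᵢ(yᵢ − βxᵢ)/2 − β/2 = 0, so β = Σxᵢyᵢ / (Σxᵢ² + σ²/τ²).
Σxᵢyᵢ = 4·11 + 5·8 + 1·5 + 3·8 = 113; Σxᵢ² = 51; σ²/τ² = 1.
β̂_MAP = 113 / (51 + 1) = 113/52 ≈ 2.173.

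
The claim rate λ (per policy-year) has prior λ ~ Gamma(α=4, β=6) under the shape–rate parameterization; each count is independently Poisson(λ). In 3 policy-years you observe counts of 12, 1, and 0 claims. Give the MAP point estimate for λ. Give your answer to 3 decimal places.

λ̂_MAP = 1.778

Σxᵢ = 12+1+0 = 13, with n = 3.
Posterior ∝ λ^3e^(−6λ) · λ^13e^(−3λ) = λ^16e^(−9λ), i.e. Gamma(shape=17, rate=9).
The mode of a Gamma(a, b) with a ≥ 1 (shape–rate) is (a−1)/b = 16/9 ≈ 1.778.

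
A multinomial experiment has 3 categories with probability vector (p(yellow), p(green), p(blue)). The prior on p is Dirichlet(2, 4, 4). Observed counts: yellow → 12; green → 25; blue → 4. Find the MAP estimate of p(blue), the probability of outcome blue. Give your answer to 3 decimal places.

The posterior is Dirichlet(αᵢ + nᵢ) = Dirichlet(14, 29, 8).
For a Dirichlet(a₁,…,a_K) with all aᵢ > 1, the mode has j-th component (aⱼ − 1)/(Σaᵢ − K).
Here Σaᵢ = 51 and K = 3, so p(blue) = (8 − 1)/(51 − 3) = 7/48 ≈ 0.146.

MAP estimate of p(blue) = 0.146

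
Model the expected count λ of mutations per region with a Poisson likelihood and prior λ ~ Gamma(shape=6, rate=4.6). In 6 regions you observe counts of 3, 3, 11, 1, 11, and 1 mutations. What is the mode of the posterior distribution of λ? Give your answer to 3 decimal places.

λ̂_MAP = 3.302

Σxᵢ = 3+3+11+1+11+1 = 30, with n = 6.
Posterior ∝ λ^5e^(−4.6λ) · λ^30e^(−6λ) = λ^35e^(−10.6λ), i.e. Gamma(shape=36, rate=10.6).
The mode of a Gamma(a, b) with a ≥ 1 (shape–rate) is (a−1)/b = 35/10.6 ≈ 3.302.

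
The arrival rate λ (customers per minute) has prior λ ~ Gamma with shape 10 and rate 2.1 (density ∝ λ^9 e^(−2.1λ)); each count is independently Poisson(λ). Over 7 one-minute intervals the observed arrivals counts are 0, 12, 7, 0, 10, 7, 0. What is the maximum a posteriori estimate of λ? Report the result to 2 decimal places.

Σxᵢ = 0+12+7+0+10+7+0 = 36, with n = 7.
Posterior ∝ λ^9e^(−2.1λ) · λ^36e^(−7λ) = λ^45e^(−9.1λ), i.e. Gamma(shape=46, rate=9.1).
The mode of a Gamma(a, b) with a ≥ 1 (shape–rate) is (a−1)/b = 45/9.1 ≈ 4.95.

λ̂_MAP = 4.95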